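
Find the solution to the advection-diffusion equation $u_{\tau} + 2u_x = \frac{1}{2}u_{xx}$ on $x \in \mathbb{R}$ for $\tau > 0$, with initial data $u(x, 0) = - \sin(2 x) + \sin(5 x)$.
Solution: Change to a moving frame: let $\eta = x - 2\tau$, $\sigma = \tau$ and write $u(x,\tau) = w(\eta,\sigma)$.
By the chain rule $u_{\tau} = w_{\sigma} - 2w_{\eta}$, $u_x = w_{\eta}$, $u_{xx} = w_{\eta\eta}$.
Then $u_{\tau} + 2u_x = w_{\sigma}$: the advection term cancels and the PDE becomes the heat equation $w_{\sigma} = \frac{1}{2}w_{\eta\eta}$ on $\eta \in \mathbb{R}$.
Initial data: $w(\eta,0) = u(\eta,0) = - \sin(2 \eta) + \sin(5 \eta)$.
On $\eta \in \mathbb{R}$ each mode satisfies $(\sin(n\eta))'' = -n^2 \sin(n\eta)$, so $e^{-n^2\sigma/2} \sin(n\eta)$ solves the heat equation; by superposition $w(\eta,\sigma) = \sum c_n e^{-n^2\sigma/2} \sin(n\eta)$.
Reading off the coefficients: $c_2=-1, c_5=1$, so $w(\eta,\sigma) = - e^{-2 \sigma} \sin(2 \eta) + e^{-25 \sigma/2} \sin(5 \eta)$.
Substituting back $\eta = x - 2\tau$, $\sigma = \tau$: $u(x,\tau) = w(x - 2\tau, \tau)$.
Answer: $u(x, \tau) = e^{-2 \tau} \sin(4 \tau - 2 x) -  e^{-25 \tau/2} \sin(10 \tau - 5 x)$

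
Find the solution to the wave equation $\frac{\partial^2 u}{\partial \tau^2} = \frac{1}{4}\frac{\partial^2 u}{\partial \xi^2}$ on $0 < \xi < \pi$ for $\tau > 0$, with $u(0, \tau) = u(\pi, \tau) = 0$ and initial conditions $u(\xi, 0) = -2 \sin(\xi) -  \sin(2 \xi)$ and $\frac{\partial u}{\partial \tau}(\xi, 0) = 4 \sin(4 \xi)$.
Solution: Using separation of variables $u = X(\xi)T(\tau)$:
Eigenfunctions: $\sin(n\xi)$, $n = 1, 2, 3, \ldots$
General solution: $u(\xi, \tau) = \sum [A_n \cos(n \tau/2) + B_n \sin(n \tau/2)] \sin(n\xi)$
From $u(\xi,0) = -2 \sin(\xi) - \sin(2 \xi)$: $A_1=-2, A_2=-1$. From $u_{\tau}(\xi,0) = 4 \sin(4 \xi)$, using $u_{\tau}(\xi,0) = \sum \omega_n B_n \sin(n\xi)$ with $\omega_n = n/2$: $B_4 = 4/2 = 2$.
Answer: $u(\xi, \tau) = 2 \sin(2 \tau) \sin(4 \xi) - 2 \sin(\xi) \cos(\tau/2) -  \sin(2 \xi) \cos(\tau)$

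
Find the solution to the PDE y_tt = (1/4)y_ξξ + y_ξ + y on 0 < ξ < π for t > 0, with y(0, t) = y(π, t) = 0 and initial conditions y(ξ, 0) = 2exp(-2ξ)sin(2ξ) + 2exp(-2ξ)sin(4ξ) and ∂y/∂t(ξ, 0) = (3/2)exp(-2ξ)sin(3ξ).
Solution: Substitute y = exp(-2ξ)u, i.e. u = exp(2ξ)y.
By the product rule, y_ξ = exp(-2ξ)(u_ξ - 2u), y_ξξ = exp(-2ξ)(u_ξξ - 4u_ξ + 4u), y_tt = exp(-2ξ)u_tt.
Substituting into the PDE and dividing by exp(-2ξ): u_tt = (1/4)(u_ξξ - 4u_ξ + 4u) + (u_ξ - 2u) + u.
The lower-order terms cancel, leaving the standard wave equation u_tt = (1/4)u_ξξ.
Initial data for u: u(ξ,0) = exp(2ξ)y(ξ,0) = 2sin(2ξ) + 2sin(4ξ); u_t(ξ,0) = exp(2ξ)y_t(ξ,0) = (3/2)sin(3ξ). The boundary conditions carry over: u(0,t) = u(π,t) = 0.
Solve for u:
  Using separation of variables u = X(ξ)T(t):
  Eigenfunctions: sin(nξ), n = 1, 2, 3, ...
  General solution: u(ξ, t) = Σ [A_n cos(n t/2) + B_n sin(n t/2)] sin(nξ)
  From u(ξ,0) = 2sin(2ξ) + 2sin(4ξ): A_2=2, A_4=2. From u_t(ξ,0) = (3/2)sin(3ξ), using u_t(ξ,0) = Σ ω_n B_n sin(nξ) with ω_n = n/2: B_3 = (3/2)/(3/2) = 1.
Hence u(ξ,t) = sin(3t/2)sin(3ξ) + 2sin(2ξ)cos(t) + 2sin(4ξ)cos(2t).
Transform back: y(ξ,t) = exp(-2ξ)u(ξ,t).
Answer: y(ξ, t) = exp(-2ξ)sin(3t/2)sin(3ξ) + 2exp(-2ξ)sin(2ξ)cos(t) + 2exp(-2ξ)sin(4ξ)cos(2t)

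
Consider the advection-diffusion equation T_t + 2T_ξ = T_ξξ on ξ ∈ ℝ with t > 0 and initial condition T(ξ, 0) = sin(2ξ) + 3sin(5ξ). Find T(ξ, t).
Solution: Change to a moving frame: let η = ξ - 2t, σ = t and write T(ξ,t) = u(η,σ).
By the chain rule T_t = u_σ - 2u_η, T_ξ = u_η, T_ξξ = u_ηη.
Then T_t + 2T_ξ = u_σ: the advection term cancels and the PDE becomes the heat equation u_σ = u_ηη on η ∈ ℝ.
Initial data: u(η,0) = T(η,0) = sin(2η) + 3sin(5η).
On η ∈ ℝ each mode satisfies (sin(nη))″ = -n² sin(nη), so exp(-n²σ) sin(nη) solves the heat equation; by superposition u(η,σ) = Σ c_n exp(-n²σ) sin(nη).
Reading off the coefficients: c_2=1, c_5=3, so u(η,σ) = exp(-4σ)sin(2η) + 3exp(-25σ)sin(5η).
Substituting back η = ξ - 2t, σ = t: T(ξ,t) = u(ξ - 2t, t).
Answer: T(ξ, t) = -exp(-4t)sin(4t - 2ξ) - 3exp(-25t)sin(10t - 5ξ)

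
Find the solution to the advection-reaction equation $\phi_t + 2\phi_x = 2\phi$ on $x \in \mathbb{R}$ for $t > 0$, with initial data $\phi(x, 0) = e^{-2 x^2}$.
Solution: Substitute $\phi = e^{2t}u$.
Then $\phi_t = e^{2t}(u_t + 2u)$, $\phi_x = e^{2t}u_x$; substituting and dividing by $e^{2t}$, the lower-order terms cancel: $u_t + 2u_x = 0$ (standard advection equation).
Data for $u$: $u(x,0) = \phi(x,0) = e^{-2 x^2}$.
By characteristics ($dx/dt = 2$), $u(x,t) = f(x - 2t)$ with $f = u( \cdot , 0)$.
So $u(x,t) = e^{-2 (-2 t + x)^2}$, and $\phi(x,t) = e^{2t}u(x,t)$.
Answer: $\phi(x, t) = e^{2 t} e^{-2 (-2 t + x)^2}$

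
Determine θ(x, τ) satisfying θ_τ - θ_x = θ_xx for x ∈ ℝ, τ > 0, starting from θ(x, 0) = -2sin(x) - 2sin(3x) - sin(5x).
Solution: Moving frame: η = x + τ, σ = τ, θ = u(η,σ), so θ_τ = u_σ + u_η and θ_xx = u_ηη.
Hence θ_τ - θ_x = u_σ and the PDE becomes the heat equation u_σ = u_ηη on η ∈ ℝ.
Initial data: u(η,0) = θ(η,0) = -2sin(η) - 2sin(3η) - sin(5η). Each mode sin(nη) decays as exp(-n²σ) on ℝ, so u(η,σ) = Σ c_n exp(-n²σ) sin(nη) with c_1=-2, c_3=-2, c_5=-1: u(η,σ) = -2exp(-σ)sin(η) - 2exp(-9σ)sin(3η) - exp(-25σ)sin(5η).
Substituting back: θ(x,τ) = u(x + τ, τ).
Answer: θ(x, τ) = -2exp(-τ)sin(x + τ) - 2exp(-9τ)sin(3x + 3τ) - exp(-25τ)sin(5x + 5τ)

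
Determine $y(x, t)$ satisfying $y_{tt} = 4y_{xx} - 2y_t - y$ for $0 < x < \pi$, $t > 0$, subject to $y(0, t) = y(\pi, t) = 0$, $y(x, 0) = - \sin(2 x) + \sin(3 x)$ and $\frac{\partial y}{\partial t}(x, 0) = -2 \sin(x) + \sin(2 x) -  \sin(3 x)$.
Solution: Substitute $y = e^{-t}u$, i.e. $u = e^{t}y$.
By the product rule, $y_t = e^{-t}(u_t - u)$, $y_{tt} = e^{-t}(u_{tt} - 2u_t + u)$, $y_{xx} = e^{-t}u_{xx}$.
Substituting into the PDE and dividing by $e^{-t}$: $u_{tt} - 2u_t + u = 4u_{xx} - 2(u_t - u) - u$.
The lower-order terms cancel, leaving the standard wave equation $u_{tt} = 4u_{xx}$.
Initial data for $u$: $u(x,0) = y(x,0) = - \sin(2 x) + \sin(3 x)$; $u_t(x,0) = y_t(x,0) + y(x,0) = -2 \sin(x)$. The boundary conditions carry over: $u(0,t) = u(\pi,t) = 0$.
Solve for $u$:
  Using separation of variables $u = X(x)T(t)$:
  Eigenfunctions: $\sin(nx)$, $n = 1, 2, 3, \ldots$
  General solution: $u(x, t) = \sum [A_n \cos(2n t) + B_n \sin(2n t)] \sin(nx)$
  From $u(x,0) = - \sin(2 x) + \sin(3 x)$: $A_2=-1, A_3=1$. From $u_t(x,0) = -2 \sin(x)$, using $u_t(x,0) = \sum \omega_n B_n \sin(nx)$ with $\omega_n = 2n$: $B_1 = (-2)/2 = -1$.
Hence $u(x,t) = - \sin(2 t) \sin(x) - \sin(2 x) \cos(4 t) + \sin(3 x) \cos(6 t)$.
Transform back: $y(x,t) = e^{-t}u(x,t)$.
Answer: $y(x, t) = - e^{-t} \sin(2 t) \sin(x) -  e^{-t} \sin(2 x) \cos(4 t) + e^{-t} \sin(3 x) \cos(6 t)$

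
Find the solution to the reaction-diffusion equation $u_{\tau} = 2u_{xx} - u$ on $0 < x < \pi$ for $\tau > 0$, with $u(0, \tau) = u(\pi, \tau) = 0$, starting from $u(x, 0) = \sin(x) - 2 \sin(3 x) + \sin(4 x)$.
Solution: Substitute $u = e^{-\tau}w$.
Then $u_{\tau} = e^{-\tau}(w_{\tau} - w)$, $u_{xx} = e^{-\tau}w_{xx}$; substituting and dividing by $e^{-\tau}$, the lower-order terms cancel: $w_{\tau} = 2w_{xx}$ (standard heat equation).
Data for $w$: $w(x,0) = u(x,0) = \sin(x) - 2 \sin(3 x) + \sin(4 x)$. The boundary conditions carry over: $w(0,\tau) = w(\pi,\tau) = 0$.
Separating variables: $w = \sum c_n e^{-2n^2\tau} \sin(nx)$. From $w(x,0) = \sin(x) - 2 \sin(3 x) + \sin(4 x)$: $c_1=1, c_3=-2, c_4=1$.
So $w(x,\tau) = e^{-2 \tau} \sin(x) - 2 e^{-18 \tau} \sin(3 x) + e^{-32 \tau} \sin(4 x)$, and $u(x,\tau) = e^{-\tau}w(x,\tau)$.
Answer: $u(x, \tau) = e^{-3 \tau} \sin(x) - 2 e^{-19 \tau} \sin(3 x) + e^{-33 \tau} \sin(4 x)$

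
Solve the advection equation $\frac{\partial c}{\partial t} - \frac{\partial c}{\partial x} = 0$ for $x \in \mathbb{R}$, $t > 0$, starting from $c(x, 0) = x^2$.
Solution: By characteristics ($dx/dt = -1$), $c(x,t) = f(x + t)$ with $f = c( \cdot , 0)$.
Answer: $c(x, t) = t^2 + 2 t x + x^2$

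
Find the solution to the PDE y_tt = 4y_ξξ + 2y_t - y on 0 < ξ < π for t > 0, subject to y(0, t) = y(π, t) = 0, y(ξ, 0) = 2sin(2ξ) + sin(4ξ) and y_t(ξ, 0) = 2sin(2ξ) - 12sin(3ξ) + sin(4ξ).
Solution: Substitute y = exp(t)u.
Then y_t = exp(t)(u_t + u), y_tt = exp(t)(u_tt + 2u_t + u), y_ξξ = exp(t)u_ξξ; substituting and dividing by exp(t), the lower-order terms cancel: u_tt = 4u_ξξ (standard wave equation).
Data for u: u(ξ,0) = y(ξ,0) = 2sin(2ξ) + sin(4ξ); u_t(ξ,0) = y_t(ξ,0) - y(ξ,0) = -12sin(3ξ). The boundary conditions carry over: u(0,t) = u(π,t) = 0.
Separating variables: u = Σ [A_n cos(ω_n t) + B_n sin(ω_n t)] sin(nξ), ω_n = 2n. From ICs (B_n = velocity coefficient / ω_n): A_2=2, A_4=1, B_3=-2.
So u(ξ,t) = -2sin(6t)sin(3ξ) + 2sin(2ξ)cos(4t) + sin(4ξ)cos(8t), and y(ξ,t) = exp(t)u(ξ,t).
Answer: y(ξ, t) = -2exp(t)sin(6t)sin(3ξ) + 2exp(t)sin(2ξ)cos(4t) + exp(t)sin(4ξ)cos(8t)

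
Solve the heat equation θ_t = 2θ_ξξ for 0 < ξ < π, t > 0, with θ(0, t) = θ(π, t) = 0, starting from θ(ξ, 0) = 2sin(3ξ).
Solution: Separating variables: θ = Σ c_n exp(-2n²t) sin(nξ). From θ(ξ,0) = 2sin(3ξ): c_3=2.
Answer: θ(ξ, t) = 2exp(-18t)sin(3ξ)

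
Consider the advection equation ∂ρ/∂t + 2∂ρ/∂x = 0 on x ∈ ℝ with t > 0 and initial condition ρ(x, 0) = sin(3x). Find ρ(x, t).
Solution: By characteristics (dx/dt = 2), ρ(x,t) = f(x - 2t) with f = ρ(·, 0).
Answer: ρ(x, t) = -sin(6t - 3x)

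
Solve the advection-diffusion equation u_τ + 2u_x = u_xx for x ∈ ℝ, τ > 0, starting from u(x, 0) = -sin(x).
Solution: Change to a moving frame: let η = x - 2τ, σ = τ and write u(x,τ) = w(η,σ).
By the chain rule u_τ = w_σ - 2w_η, u_x = w_η, u_xx = w_ηη.
Then u_τ + 2u_x = w_σ: the advection term cancels and the PDE becomes the heat equation w_σ = w_ηη on η ∈ ℝ.
Initial data: w(η,0) = u(η,0) = -sin(η).
On η ∈ ℝ each mode satisfies (sin(nη))″ = -n² sin(nη), so exp(-n²σ) sin(nη) solves the heat equation; by superposition w(η,σ) = Σ c_n exp(-n²σ) sin(nη).
Reading off the coefficients: c_1=-1, so w(η,σ) = -exp(-σ)sin(η).
Substituting back η = x - 2τ, σ = τ: u(x,τ) = w(x - 2τ, τ).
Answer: u(x, τ) = -exp(-τ)sin(x - 2τ)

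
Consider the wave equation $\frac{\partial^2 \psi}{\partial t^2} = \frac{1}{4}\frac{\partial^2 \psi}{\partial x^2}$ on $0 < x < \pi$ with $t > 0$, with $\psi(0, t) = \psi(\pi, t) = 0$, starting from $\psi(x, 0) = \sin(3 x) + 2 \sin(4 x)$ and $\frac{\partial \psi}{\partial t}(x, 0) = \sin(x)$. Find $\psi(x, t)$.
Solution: Separating variables: $\psi = \sum [A_n \cos(\omega_n t) + B_n \sin(\omega_n t)] \sin(nx)$, $\omega_n = n/2$. From ICs ($B_n$ = velocity coefficient / $\omega_n$): $A_3=1, A_4=2, B_1=2$.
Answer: $\psi(x, t) = 2 \sin(t/2) \sin(x) + \sin(3 x) \cos(3 t/2) + 2 \sin(4 x) \cos(2 t)$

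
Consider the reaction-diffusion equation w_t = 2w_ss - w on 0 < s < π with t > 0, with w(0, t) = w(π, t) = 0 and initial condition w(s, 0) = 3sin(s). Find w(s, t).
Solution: Substitute w = exp(-t)u.
Then w_t = exp(-t)(u_t - u), w_ss = exp(-t)u_ss; substituting and dividing by exp(-t), the lower-order terms cancel: u_t = 2u_ss (standard heat equation).
Data for u: u(s,0) = w(s,0) = 3sin(s). The boundary conditions carry over: u(0,t) = u(π,t) = 0.
Separating variables: u = Σ c_n exp(-2n²t) sin(ns). From u(s,0) = 3sin(s): c_1=3.
So u(s,t) = 3exp(-2t)sin(s), and w(s,t) = exp(-t)u(s,t).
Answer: w(s, t) = 3exp(-3t)sin(s)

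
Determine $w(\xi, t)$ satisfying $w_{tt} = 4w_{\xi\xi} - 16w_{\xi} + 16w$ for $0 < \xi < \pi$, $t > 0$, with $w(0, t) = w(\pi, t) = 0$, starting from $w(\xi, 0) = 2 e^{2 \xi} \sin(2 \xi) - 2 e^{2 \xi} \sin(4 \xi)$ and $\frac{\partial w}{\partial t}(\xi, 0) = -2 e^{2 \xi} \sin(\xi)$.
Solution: Substitute $w = e^{2\xi}u$.
Then $w_{\xi} = e^{2\xi}(u_{\xi} + 2u)$, $w_{\xi\xi} = e^{2\xi}(u_{\xi\xi} + 4u_{\xi} + 4u)$, $w_{tt} = e^{2\xi}u_{tt}$; substituting and dividing by $e^{2\xi}$, the lower-order terms cancel: $u_{tt} = 4u_{\xi\xi}$ (standard wave equation).
Data for $u$: $u(\xi,0) = e^{-2\xi}w(\xi,0) = 2 \sin(2 \xi) - 2 \sin(4 \xi)$; $u_t(\xi,0) = e^{-2\xi}w_t(\xi,0) = -2 \sin(\xi)$. The boundary conditions carry over: $u(0,t) = u(\pi,t) = 0$.
Separating variables: $u = \sum [A_n \cos(\omega_n t) + B_n \sin(\omega_n t)] \sin(n\xi)$, $\omega_n = 2n$. From ICs ($B_n$ = velocity coefficient / $\omega_n$): $A_2=2, A_4=-2, B_1=-1$.
So $u(\xi,t) = - \sin(2 t) \sin(\xi) + 2 \sin(2 \xi) \cos(4 t) - 2 \sin(4 \xi) \cos(8 t)$, and $w(\xi,t) = e^{2\xi}u(\xi,t)$.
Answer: $w(\xi, t) = - e^{2 \xi} \sin(\xi) \sin(2 t) + 2 e^{2 \xi} \sin(2 \xi) \cos(4 t) - 2 e^{2 \xi} \sin(4 \xi) \cos(8 t)$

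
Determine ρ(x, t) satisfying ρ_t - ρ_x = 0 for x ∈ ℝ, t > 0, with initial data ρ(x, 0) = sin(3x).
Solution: By characteristics (dx/dt = -1), ρ(x,t) = f(x + t) with f = ρ(·, 0).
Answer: ρ(x, t) = sin(3t + 3x)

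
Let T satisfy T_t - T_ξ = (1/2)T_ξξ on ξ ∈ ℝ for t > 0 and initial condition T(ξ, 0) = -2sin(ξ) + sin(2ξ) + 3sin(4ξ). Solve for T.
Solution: Change to a moving frame: let η = ξ + t, σ = t and write T(ξ,t) = u(η,σ).
By the chain rule T_t = u_σ + u_η, T_ξ = u_η, T_ξξ = u_ηη.
Then T_t - T_ξ = u_σ: the advection term cancels and the PDE becomes the heat equation u_σ = (1/2)u_ηη on η ∈ ℝ.
Initial data: u(η,0) = T(η,0) = -2sin(η) + sin(2η) + 3sin(4η).
On η ∈ ℝ each mode satisfies (sin(nη))″ = -n² sin(nη), so exp(-n²σ/2) sin(nη) solves the heat equation; by superposition u(η,σ) = Σ c_n exp(-n²σ/2) sin(nη).
Reading off the coefficients: c_1=-2, c_2=1, c_4=3, so u(η,σ) = exp(-2σ)sin(2η) + 3exp(-8σ)sin(4η) - 2exp(-σ/2)sin(η).
Substituting back η = ξ + t, σ = t: T(ξ,t) = u(ξ + t, t).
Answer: T(ξ, t) = exp(-2t)sin(2t + 2ξ) + 3exp(-8t)sin(4t + 4ξ) - 2exp(-t/2)sin(t + ξ)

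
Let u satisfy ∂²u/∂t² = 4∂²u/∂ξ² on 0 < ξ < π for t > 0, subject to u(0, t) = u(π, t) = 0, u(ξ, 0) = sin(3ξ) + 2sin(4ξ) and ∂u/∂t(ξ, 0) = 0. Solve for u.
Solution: Separating variables: u = Σ [A_n cos(ω_n t) + B_n sin(ω_n t)] sin(nξ), ω_n = 2n. From ICs: A_3=1, A_4=2.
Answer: u(ξ, t) = sin(3ξ)cos(6t) + 2sin(4ξ)cos(8t)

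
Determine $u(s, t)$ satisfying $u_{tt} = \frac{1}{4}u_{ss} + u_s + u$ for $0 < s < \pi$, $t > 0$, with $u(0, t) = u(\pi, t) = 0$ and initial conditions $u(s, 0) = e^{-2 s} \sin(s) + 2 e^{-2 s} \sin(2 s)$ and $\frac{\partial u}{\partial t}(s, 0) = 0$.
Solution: Substitute $u = e^{-2s}w$.
Then $u_s = e^{-2s}(w_s - 2w)$, $u_{ss} = e^{-2s}(w_{ss} - 4w_s + 4w)$, $u_{tt} = e^{-2s}w_{tt}$; substituting and dividing by $e^{-2s}$, the lower-order terms cancel: $w_{tt} = \frac{1}{4}w_{ss}$ (standard wave equation).
Data for $w$: $w(s,0) = e^{2s}u(s,0) = \sin(s) + 2 \sin(2 s)$; $w_t(s,0) = e^{2s}u_t(s,0) = 0$. The boundary conditions carry over: $w(0,t) = w(\pi,t) = 0$.
Separating variables: $w = \sum [A_n \cos(\omega_n t) + B_n \sin(\omega_n t)] \sin(ns)$, $\omega_n = n/2$. From ICs: $A_1=1, A_2=2$.
So $w(s,t) = \sin(s) \cos(t/2) + 2 \sin(2 s) \cos(t)$, and $u(s,t) = e^{-2s}w(s,t)$.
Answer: $u(s, t) = e^{-2 s} \sin(s) \cos(t/2) + 2 e^{-2 s} \sin(2 s) \cos(t)$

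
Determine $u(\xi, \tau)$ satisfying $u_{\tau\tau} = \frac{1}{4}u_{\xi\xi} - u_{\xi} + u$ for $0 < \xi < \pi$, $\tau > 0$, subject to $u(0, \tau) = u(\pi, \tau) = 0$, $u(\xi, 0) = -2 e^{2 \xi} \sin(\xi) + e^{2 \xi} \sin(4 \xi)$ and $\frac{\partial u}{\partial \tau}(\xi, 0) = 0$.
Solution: Substitute $u = e^{2\xi}w$, i.e. $w = e^{-2\xi}u$.
By the product rule, $u_{\xi} = e^{2\xi}(w_{\xi} + 2w)$, $u_{\xi\xi} = e^{2\xi}(w_{\xi\xi} + 4w_{\xi} + 4w)$, $u_{\tau\tau} = e^{2\xi}w_{\tau\tau}$.
Substituting into the PDE and dividing by $e^{2\xi}$: $w_{\tau\tau} = \frac{1}{4}(w_{\xi\xi} + 4w_{\xi} + 4w) - (w_{\xi} + 2w) + w$.
The lower-order terms cancel, leaving the standard wave equation $w_{\tau\tau} = \frac{1}{4}w_{\xi\xi}$.
Initial data for $w$: $w(\xi,0) = e^{-2\xi}u(\xi,0) = -2 \sin(\xi) + \sin(4 \xi)$; $w_{\tau}(\xi,0) = e^{-2\xi}u_{\tau}(\xi,0) = 0$. The boundary conditions carry over: $w(0,\tau) = w(\pi,\tau) = 0$.
Solve for $w$:
  Using separation of variables $w = X(\xi)T(\tau)$:
  Eigenfunctions: $\sin(n\xi)$, $n = 1, 2, 3, \ldots$
  General solution: $w(\xi, \tau) = \sum [A_n \cos(n \tau/2) + B_n \sin(n \tau/2)] \sin(n\xi)$
  From $w(\xi,0) = -2 \sin(\xi) + \sin(4 \xi)$: $A_1=-2, A_4=1$. From $w_{\tau}(\xi,0) = 0$: all $B_n = 0$.
Hence $w(\xi,\tau) = -2 \sin(\xi) \cos(\tau/2) + \sin(4 \xi) \cos(2 \tau)$.
Transform back: $u(\xi,\tau) = e^{2\xi}w(\xi,\tau)$.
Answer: $u(\xi, \tau) = -2 e^{2 \xi} \sin(\xi) \cos(\tau/2) + e^{2 \xi} \sin(4 \xi) \cos(2 \tau)$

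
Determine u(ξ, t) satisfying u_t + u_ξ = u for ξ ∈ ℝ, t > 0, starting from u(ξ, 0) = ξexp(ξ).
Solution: Substitute u = exp(ξ)w.
Then u_ξ = exp(ξ)(w_ξ + w), u_t = exp(ξ)w_t; substituting and dividing by exp(ξ), the lower-order terms cancel: w_t + w_ξ = 0 (standard advection equation).
Data for w: w(ξ,0) = exp(-ξ)u(ξ,0) = ξ.
By characteristics (dξ/dt = 1), w(ξ,t) = f(ξ - t) with f = w(·, 0).
So w(ξ,t) = -t + ξ, and u(ξ,t) = exp(ξ)w(ξ,t).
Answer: u(ξ, t) = -texp(ξ) + ξexp(ξ)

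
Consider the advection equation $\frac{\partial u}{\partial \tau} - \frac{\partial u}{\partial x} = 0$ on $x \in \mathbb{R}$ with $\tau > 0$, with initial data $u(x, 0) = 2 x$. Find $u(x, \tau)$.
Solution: By characteristics ($dx/d\tau = -1$), $u(x,\tau) = f(x + \tau)$ with $f = u( \cdot , 0)$.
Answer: $u(x, \tau) = 2 \tau + 2 x$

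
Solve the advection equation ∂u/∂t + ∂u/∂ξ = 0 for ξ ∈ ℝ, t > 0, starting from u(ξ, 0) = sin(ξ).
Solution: By characteristics (dξ/dt = 1), u(ξ,t) = f(ξ - t) with f = u(·, 0).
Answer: u(ξ, t) = -sin(t - ξ)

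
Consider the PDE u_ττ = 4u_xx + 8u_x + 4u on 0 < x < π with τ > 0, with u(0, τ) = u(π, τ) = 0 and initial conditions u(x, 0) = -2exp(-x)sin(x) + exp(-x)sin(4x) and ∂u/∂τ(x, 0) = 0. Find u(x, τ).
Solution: Substitute u = exp(-x)w, i.e. w = exp(x)u.
By the product rule, u_x = exp(-x)(w_x - w), u_xx = exp(-x)(w_xx - 2w_x + w), u_ττ = exp(-x)w_ττ.
Substituting into the PDE and dividing by exp(-x): w_ττ = 4(w_xx - 2w_x + w) + 8(w_x - w) + 4w.
The lower-order terms cancel, leaving the standard wave equation w_ττ = 4w_xx.
Initial data for w: w(x,0) = exp(x)u(x,0) = -2sin(x) + sin(4x); w_τ(x,0) = exp(x)u_τ(x,0) = 0. The boundary conditions carry over: w(0,τ) = w(π,τ) = 0.
Solve for w:
  Using separation of variables w = X(x)T(τ):
  Eigenfunctions: sin(nx), n = 1, 2, 3, ...
  General solution: w(x, τ) = Σ [A_n cos(2n τ) + B_n sin(2n τ)] sin(nx)
  From w(x,0) = -2sin(x) + sin(4x): A_1=-2, A_4=1. From w_τ(x,0) = 0: all B_n = 0.
Hence w(x,τ) = -2sin(x)cos(2τ) + sin(4x)cos(8τ).
Transform back: u(x,τ) = exp(-x)w(x,τ).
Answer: u(x, τ) = -2exp(-x)sin(x)cos(2τ) + exp(-x)sin(4x)cos(8τ)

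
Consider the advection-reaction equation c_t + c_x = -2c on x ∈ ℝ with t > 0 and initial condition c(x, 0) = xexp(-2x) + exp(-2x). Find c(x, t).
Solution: Substitute c = exp(-2x)u.
Then c_x = exp(-2x)(u_x - 2u), c_t = exp(-2x)u_t; substituting and dividing by exp(-2x), the lower-order terms cancel: u_t + u_x = 0 (standard advection equation).
Data for u: u(x,0) = exp(2x)c(x,0) = x + 1.
By characteristics (dx/dt = 1), u(x,t) = f(x - t) with f = u(·, 0).
So u(x,t) = -t + x + 1, and c(x,t) = exp(-2x)u(x,t).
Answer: c(x, t) = -texp(-2x) + xexp(-2x) + exp(-2x)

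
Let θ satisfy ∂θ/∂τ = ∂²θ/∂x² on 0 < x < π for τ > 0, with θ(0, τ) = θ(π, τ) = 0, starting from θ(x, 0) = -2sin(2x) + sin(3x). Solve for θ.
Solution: Using separation of variables θ = X(x)G(τ):
Eigenfunctions: sin(nx), n = 1, 2, 3, ...
General solution: θ(x, τ) = Σ c_n sin(nx) exp(-n² τ)
Matching θ(x,0) = -2sin(2x) + sin(3x) term by term: c_2=-2, c_3=1.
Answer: θ(x, τ) = -2exp(-4τ)sin(2x) + exp(-9τ)sin(3x)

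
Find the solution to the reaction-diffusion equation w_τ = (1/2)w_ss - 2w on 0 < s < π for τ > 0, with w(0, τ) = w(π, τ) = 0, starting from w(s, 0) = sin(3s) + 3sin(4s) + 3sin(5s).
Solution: Substitute w = exp(-2τ)u, i.e. u = exp(2τ)w.
By the product rule, w_τ = exp(-2τ)(u_τ - 2u), w_ss = exp(-2τ)u_ss.
Substituting into the PDE and dividing by exp(-2τ): u_τ - 2u = (1/2)u_ss - 2u.
The lower-order terms cancel, leaving the standard heat equation u_τ = (1/2)u_ss.
Initial data for u: u(s,0) = w(s,0) = sin(3s) + 3sin(4s) + 3sin(5s). The boundary conditions carry over: u(0,τ) = u(π,τ) = 0.
Solve for u:
  Using separation of variables u = X(s)T(τ):
  Eigenfunctions: sin(ns), n = 1, 2, 3, ...
  General solution: u(s, τ) = Σ c_n sin(ns) exp(-n² τ/2)
  Matching u(s,0) = sin(3s) + 3sin(4s) + 3sin(5s) term by term: c_3=1, c_4=3, c_5=3.
Hence u(s,τ) = 3exp(-8τ)sin(4s) + exp(-9τ/2)sin(3s) + 3exp(-25τ/2)sin(5s).
Transform back: w(s,τ) = exp(-2τ)u(s,τ).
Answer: w(s, τ) = 3exp(-10τ)sin(4s) + exp(-13τ/2)sin(3s) + 3exp(-29τ/2)sin(5s)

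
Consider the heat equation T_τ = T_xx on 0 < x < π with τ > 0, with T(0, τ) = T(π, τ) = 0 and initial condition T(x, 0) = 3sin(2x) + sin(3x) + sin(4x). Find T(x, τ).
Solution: Using separation of variables T = X(x)G(τ):
Eigenfunctions: sin(nx), n = 1, 2, 3, ...
General solution: T(x, τ) = Σ c_n sin(nx) exp(-n² τ)
Matching T(x,0) = 3sin(2x) + sin(3x) + sin(4x) term by term: c_2=3, c_3=1, c_4=1.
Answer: T(x, τ) = 3exp(-4τ)sin(2x) + exp(-9τ)sin(3x) + exp(-16τ)sin(4x)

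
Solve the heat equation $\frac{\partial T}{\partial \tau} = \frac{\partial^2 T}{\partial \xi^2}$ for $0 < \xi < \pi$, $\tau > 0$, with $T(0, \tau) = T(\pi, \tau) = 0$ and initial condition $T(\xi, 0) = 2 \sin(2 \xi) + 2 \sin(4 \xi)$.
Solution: Using separation of variables $T = X(\xi)G(\tau)$:
Eigenfunctions: $\sin(n\xi)$, $n = 1, 2, 3, \ldots$
General solution: $T(\xi, \tau) = \sum c_n \sin(n\xi) e^{-n^2 \tau}$
Matching $T(\xi,0) = 2 \sin(2 \xi) + 2 \sin(4 \xi)$ term by term: $c_2=2, c_4=2$.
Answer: $T(\xi, \tau) = 2 e^{-4 \tau} \sin(2 \xi) + 2 e^{-16 \tau} \sin(4 \xi)$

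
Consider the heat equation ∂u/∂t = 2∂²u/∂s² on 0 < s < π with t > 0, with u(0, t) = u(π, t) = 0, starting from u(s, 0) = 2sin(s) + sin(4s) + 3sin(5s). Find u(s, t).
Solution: Using separation of variables u = X(s)T(t):
Eigenfunctions: sin(ns), n = 1, 2, 3, ...
General solution: u(s, t) = Σ c_n sin(ns) exp(-2n² t)
Matching u(s,0) = 2sin(s) + sin(4s) + 3sin(5s) term by term: c_1=2, c_4=1, c_5=3.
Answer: u(s, t) = 2exp(-2t)sin(s) + exp(-32t)sin(4s) + 3exp(-50t)sin(5s)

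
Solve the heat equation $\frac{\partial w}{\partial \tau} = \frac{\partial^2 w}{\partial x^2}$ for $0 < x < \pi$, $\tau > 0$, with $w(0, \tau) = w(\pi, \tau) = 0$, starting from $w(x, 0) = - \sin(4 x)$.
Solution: Separating variables: $w = \sum c_n e^{-n^2\tau} \sin(nx)$. From $w(x,0) = - \sin(4 x)$: $c_4=-1$.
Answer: $w(x, \tau) = - e^{-16 \tau} \sin(4 x)$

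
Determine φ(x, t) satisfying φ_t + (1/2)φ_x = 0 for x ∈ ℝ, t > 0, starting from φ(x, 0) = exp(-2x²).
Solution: By method of characteristics (waves move right with speed 1/2):
Along characteristics x - (1/2)t = const, φ is constant, so φ(x,t) = f(x - (1/2)t) with f = φ(·, 0).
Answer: φ(x, t) = exp(-2(-t/2 + x)²)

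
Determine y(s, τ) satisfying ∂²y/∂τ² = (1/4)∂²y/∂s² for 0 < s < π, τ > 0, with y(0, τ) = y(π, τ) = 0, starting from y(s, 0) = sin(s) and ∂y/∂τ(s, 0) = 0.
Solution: Separating variables: y = Σ [A_n cos(ω_n τ) + B_n sin(ω_n τ)] sin(ns), ω_n = n/2. From ICs: A_1=1.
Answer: y(s, τ) = sin(s)cos(τ/2)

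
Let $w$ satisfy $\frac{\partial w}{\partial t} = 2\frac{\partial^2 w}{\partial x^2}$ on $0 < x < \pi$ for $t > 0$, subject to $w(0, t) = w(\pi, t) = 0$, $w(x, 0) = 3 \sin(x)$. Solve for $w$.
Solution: Separating variables: $w = \sum c_n e^{-2n^2t} \sin(nx)$. From $w(x,0) = 3 \sin(x)$: $c_1=3$.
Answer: $w(x, t) = 3 e^{-2 t} \sin(x)$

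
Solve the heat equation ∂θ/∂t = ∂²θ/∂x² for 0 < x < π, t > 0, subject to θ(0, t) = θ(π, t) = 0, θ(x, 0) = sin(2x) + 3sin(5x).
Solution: Using separation of variables θ = X(x)G(t):
Eigenfunctions: sin(nx), n = 1, 2, 3, ...
General solution: θ(x, t) = Σ c_n sin(nx) exp(-n² t)
Matching θ(x,0) = sin(2x) + 3sin(5x) term by term: c_2=1, c_5=3.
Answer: θ(x, t) = exp(-4t)sin(2x) + 3exp(-25t)sin(5x)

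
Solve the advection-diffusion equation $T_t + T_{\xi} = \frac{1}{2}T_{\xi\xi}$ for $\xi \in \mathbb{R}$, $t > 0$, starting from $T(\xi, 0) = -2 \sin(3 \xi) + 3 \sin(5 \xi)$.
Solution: Moving frame: $\eta = \xi - t$, $\sigma = t$, $T = u(\eta,\sigma)$, so $T_t = u_{\sigma} - u_{\eta}$ and $T_{\xi\xi} = u_{\eta\eta}$.
Hence $T_t + T_{\xi} = u_{\sigma}$ and the PDE becomes the heat equation $u_{\sigma} = \frac{1}{2}u_{\eta\eta}$ on $\eta \in \mathbb{R}$.
Initial data: $u(\eta,0) = T(\eta,0) = -2 \sin(3 \eta) + 3 \sin(5 \eta)$. Each mode $\sin(n\eta)$ decays as $e^{-n^2\sigma/2}$ on $\mathbb{R}$, so $u(\eta,\sigma) = \sum c_n e^{-n^2\sigma/2} \sin(n\eta)$ with $c_3=-2, c_5=3$: $u(\eta,\sigma) = -2 e^{-9 \sigma/2} \sin(3 \eta) + 3 e^{-25 \sigma/2} \sin(5 \eta)$.
Substituting back: $T(\xi,t) = u(\xi - t, t)$.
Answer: $T(\xi, t) = -2 e^{-9 t/2} \sin(3 \xi - 3 t) + 3 e^{-25 t/2} \sin(5 \xi - 5 t)$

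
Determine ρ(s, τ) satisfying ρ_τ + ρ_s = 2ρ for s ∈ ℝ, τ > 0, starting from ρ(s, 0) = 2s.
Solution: Substitute ρ = exp(2τ)u, i.e. u = exp(-2τ)ρ.
By the product rule, ρ_τ = exp(2τ)(u_τ + 2u), ρ_s = exp(2τ)u_s.
Substituting into the PDE and dividing by exp(2τ): u_τ + 2u + u_s = 2u.
The lower-order terms cancel, leaving the standard advection equation u_τ + u_s = 0.
Initial data for u: u(s,0) = ρ(s,0) = 2s.
Solve for u:
  By method of characteristics (waves move right with speed 1):
  Along characteristics s - τ = const, u is constant, so u(s,τ) = f(s - τ) with f = u(·, 0).
Hence u(s,τ) = 2s - 2τ.
Transform back: ρ(s,τ) = exp(2τ)u(s,τ).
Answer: ρ(s, τ) = 2sexp(2τ) - 2τexp(2τ)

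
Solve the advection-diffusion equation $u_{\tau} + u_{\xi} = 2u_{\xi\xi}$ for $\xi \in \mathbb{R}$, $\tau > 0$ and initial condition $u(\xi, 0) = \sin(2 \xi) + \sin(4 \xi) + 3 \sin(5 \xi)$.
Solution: Change to a moving frame: let $\eta = \xi - \tau$, $\sigma = \tau$ and write $u(\xi,\tau) = w(\eta,\sigma)$.
By the chain rule $u_{\tau} = w_{\sigma} - w_{\eta}$, $u_{\xi} = w_{\eta}$, $u_{\xi\xi} = w_{\eta\eta}$.
Then $u_{\tau} + u_{\xi} = w_{\sigma}$: the advection term cancels and the PDE becomes the heat equation $w_{\sigma} = 2w_{\eta\eta}$ on $\eta \in \mathbb{R}$.
Initial data: $w(\eta,0) = u(\eta,0) = \sin(2 \eta) + \sin(4 \eta) + 3 \sin(5 \eta)$.
On $\eta \in \mathbb{R}$ each mode satisfies $(\sin(n\eta))'' = -n^2 \sin(n\eta)$, so $e^{-2n^2\sigma} \sin(n\eta)$ solves the heat equation; by superposition $w(\eta,\sigma) = \sum c_n e^{-2n^2\sigma} \sin(n\eta)$.
Reading off the coefficients: $c_2=1, c_4=1, c_5=3$, so $w(\eta,\sigma) = e^{-8 \sigma} \sin(2 \eta) + e^{-32 \sigma} \sin(4 \eta) + 3 e^{-50 \sigma} \sin(5 \eta)$.
Substituting back $\eta = \xi - \tau$, $\sigma = \tau$: $u(\xi,\tau) = w(\xi - \tau, \tau)$.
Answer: $u(\xi, \tau) = - e^{-8 \tau} \sin(2 \tau - 2 \xi) -  e^{-32 \tau} \sin(4 \tau - 4 \xi) - 3 e^{-50 \tau} \sin(5 \tau - 5 \xi)$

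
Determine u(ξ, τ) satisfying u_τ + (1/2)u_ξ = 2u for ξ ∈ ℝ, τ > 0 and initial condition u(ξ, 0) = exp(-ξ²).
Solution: Substitute u = exp(2τ)w.
Then u_τ = exp(2τ)(w_τ + 2w), u_ξ = exp(2τ)w_ξ; substituting and dividing by exp(2τ), the lower-order terms cancel: w_τ + (1/2)w_ξ = 0 (standard advection equation).
Data for w: w(ξ,0) = u(ξ,0) = exp(-ξ²).
By characteristics (dξ/dτ = 1/2), w(ξ,τ) = f(ξ - (1/2)τ) with f = w(·, 0).
So w(ξ,τ) = exp(-(ξ - τ/2)²), and u(ξ,τ) = exp(2τ)w(ξ,τ).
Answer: u(ξ, τ) = exp(2τ)exp(-(ξ - τ/2)²)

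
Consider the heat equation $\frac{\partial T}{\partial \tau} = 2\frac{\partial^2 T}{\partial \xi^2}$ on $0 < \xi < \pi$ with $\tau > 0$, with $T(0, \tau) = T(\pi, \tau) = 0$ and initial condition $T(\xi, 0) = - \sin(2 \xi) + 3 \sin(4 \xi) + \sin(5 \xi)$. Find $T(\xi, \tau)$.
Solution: Separating variables: $T = \sum c_n e^{-2n^2\tau} \sin(n\xi)$. From $T(\xi,0) = - \sin(2 \xi) + 3 \sin(4 \xi) + \sin(5 \xi)$: $c_2=-1, c_4=3, c_5=1$.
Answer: $T(\xi, \tau) = - e^{-8 \tau} \sin(2 \xi) + 3 e^{-32 \tau} \sin(4 \xi) + e^{-50 \tau} \sin(5 \xi)$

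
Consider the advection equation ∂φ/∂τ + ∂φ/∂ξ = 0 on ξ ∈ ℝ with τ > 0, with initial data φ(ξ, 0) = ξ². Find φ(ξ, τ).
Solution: By method of characteristics (waves move right with speed 1):
Along characteristics ξ - τ = const, φ is constant, so φ(ξ,τ) = f(ξ - τ) with f = φ(·, 0).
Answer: φ(ξ, τ) = ξ² - 2ξτ + τ²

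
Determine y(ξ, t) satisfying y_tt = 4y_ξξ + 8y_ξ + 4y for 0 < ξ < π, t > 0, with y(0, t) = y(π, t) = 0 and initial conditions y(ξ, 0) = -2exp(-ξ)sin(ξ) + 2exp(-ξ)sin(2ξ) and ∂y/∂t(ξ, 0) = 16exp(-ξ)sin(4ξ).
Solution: Substitute y = exp(-ξ)u.
Then y_ξ = exp(-ξ)(u_ξ - u), y_ξξ = exp(-ξ)(u_ξξ - 2u_ξ + u), y_tt = exp(-ξ)u_tt; substituting and dividing by exp(-ξ), the lower-order terms cancel: u_tt = 4u_ξξ (standard wave equation).
Data for u: u(ξ,0) = exp(ξ)y(ξ,0) = -2sin(ξ) + 2sin(2ξ); u_t(ξ,0) = exp(ξ)y_t(ξ,0) = 16sin(4ξ). The boundary conditions carry over: u(0,t) = u(π,t) = 0.
Separating variables: u = Σ [A_n cos(ω_n t) + B_n sin(ω_n t)] sin(nξ), ω_n = 2n. From ICs (B_n = velocity coefficient / ω_n): A_1=-2, A_2=2, B_4=2.
So u(ξ,t) = 2sin(8t)sin(4ξ) - 2sin(ξ)cos(2t) + 2sin(2ξ)cos(4t), and y(ξ,t) = exp(-ξ)u(ξ,t).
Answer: y(ξ, t) = 2exp(-ξ)sin(8t)sin(4ξ) - 2exp(-ξ)sin(ξ)cos(2t) + 2exp(-ξ)sin(2ξ)cos(4t)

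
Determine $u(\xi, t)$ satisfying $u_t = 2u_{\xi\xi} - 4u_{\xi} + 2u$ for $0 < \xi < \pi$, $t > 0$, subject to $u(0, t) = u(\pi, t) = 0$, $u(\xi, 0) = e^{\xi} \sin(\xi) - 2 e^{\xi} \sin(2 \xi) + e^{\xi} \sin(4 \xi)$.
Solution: Substitute $u = e^{\xi}w$.
Then $u_{\xi} = e^{\xi}(w_{\xi} + w)$, $u_{\xi\xi} = e^{\xi}(w_{\xi\xi} + 2w_{\xi} + w)$, $u_t = e^{\xi}w_t$; substituting and dividing by $e^{\xi}$, the lower-order terms cancel: $w_t = 2w_{\xi\xi}$ (standard heat equation).
Data for $w$: $w(\xi,0) = e^{-\xi}u(\xi,0) = \sin(\xi) - 2 \sin(2 \xi) + \sin(4 \xi)$. The boundary conditions carry over: $w(0,t) = w(\pi,t) = 0$.
Separating variables: $w = \sum c_n e^{-2n^2t} \sin(n\xi)$. From $w(\xi,0) = \sin(\xi) - 2 \sin(2 \xi) + \sin(4 \xi)$: $c_1=1, c_2=-2, c_4=1$.
So $w(\xi,t) = e^{-2 t} \sin(\xi) - 2 e^{-8 t} \sin(2 \xi) + e^{-32 t} \sin(4 \xi)$, and $u(\xi,t) = e^{\xi}w(\xi,t)$.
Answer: $u(\xi, t) = e^{\xi} e^{-2 t} \sin(\xi) - 2 e^{\xi} e^{-8 t} \sin(2 \xi) + e^{\xi} e^{-32 t} \sin(4 \xi)$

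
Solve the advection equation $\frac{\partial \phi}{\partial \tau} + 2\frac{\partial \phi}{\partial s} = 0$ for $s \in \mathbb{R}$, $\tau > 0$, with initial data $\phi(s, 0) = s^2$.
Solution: By method of characteristics (waves move right with speed 2):
Along characteristics $s - 2\tau =$ const, $\phi$ is constant, so $\phi(s,\tau) = f(s - 2\tau)$ with $f = \phi( \cdot , 0)$.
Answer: $\phi(s, \tau) = 4 \tau^2 - 4 \tau s + s^2$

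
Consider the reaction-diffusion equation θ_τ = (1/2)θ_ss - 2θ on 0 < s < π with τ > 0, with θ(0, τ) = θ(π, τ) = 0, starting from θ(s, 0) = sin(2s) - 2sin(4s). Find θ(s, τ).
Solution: Substitute θ = exp(-2τ)u.
Then θ_τ = exp(-2τ)(u_τ - 2u), θ_ss = exp(-2τ)u_ss; substituting and dividing by exp(-2τ), the lower-order terms cancel: u_τ = (1/2)u_ss (standard heat equation).
Data for u: u(s,0) = θ(s,0) = sin(2s) - 2sin(4s). The boundary conditions carry over: u(0,τ) = u(π,τ) = 0.
Separating variables: u = Σ c_n exp(-n²τ/2) sin(ns). From u(s,0) = sin(2s) - 2sin(4s): c_2=1, c_4=-2.
So u(s,τ) = exp(-2τ)sin(2s) - 2exp(-8τ)sin(4s), and θ(s,τ) = exp(-2τ)u(s,τ).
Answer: θ(s, τ) = exp(-4τ)sin(2s) - 2exp(-10τ)sin(4s)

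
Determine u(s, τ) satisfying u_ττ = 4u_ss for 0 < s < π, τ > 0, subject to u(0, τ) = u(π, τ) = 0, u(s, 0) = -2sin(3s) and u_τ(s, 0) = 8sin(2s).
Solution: Separating variables: u = Σ [A_n cos(ω_n τ) + B_n sin(ω_n τ)] sin(ns), ω_n = 2n. From ICs (B_n = velocity coefficient / ω_n): A_3=-2, B_2=2.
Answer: u(s, τ) = 2sin(2s)sin(4τ) - 2sin(3s)cos(6τ)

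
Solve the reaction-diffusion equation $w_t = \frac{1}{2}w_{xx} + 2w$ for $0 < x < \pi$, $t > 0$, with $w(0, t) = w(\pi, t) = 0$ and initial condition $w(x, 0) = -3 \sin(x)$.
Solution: Substitute $w = e^{2t}u$.
Then $w_t = e^{2t}(u_t + 2u)$, $w_{xx} = e^{2t}u_{xx}$; substituting and dividing by $e^{2t}$, the lower-order terms cancel: $u_t = \frac{1}{2}u_{xx}$ (standard heat equation).
Data for $u$: $u(x,0) = w(x,0) = -3 \sin(x)$. The boundary conditions carry over: $u(0,t) = u(\pi,t) = 0$.
Separating variables: $u = \sum c_n e^{-n^2t/2} \sin(nx)$. From $u(x,0) = -3 \sin(x)$: $c_1=-3$.
So $u(x,t) = -3 e^{-t/2} \sin(x)$, and $w(x,t) = e^{2t}u(x,t)$.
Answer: $w(x, t) = -3 e^{3 t/2} \sin(x)$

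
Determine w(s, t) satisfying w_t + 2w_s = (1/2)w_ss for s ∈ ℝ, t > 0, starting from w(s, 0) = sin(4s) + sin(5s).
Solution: Change to a moving frame: let η = s - 2t, σ = t and write w(s,t) = u(η,σ).
By the chain rule w_t = u_σ - 2u_η, w_s = u_η, w_ss = u_ηη.
Then w_t + 2w_s = u_σ: the advection term cancels and the PDE becomes the heat equation u_σ = (1/2)u_ηη on η ∈ ℝ.
Initial data: u(η,0) = w(η,0) = sin(4η) + sin(5η).
On η ∈ ℝ each mode satisfies (sin(nη))″ = -n² sin(nη), so exp(-n²σ/2) sin(nη) solves the heat equation; by superposition u(η,σ) = Σ c_n exp(-n²σ/2) sin(nη).
Reading off the coefficients: c_4=1, c_5=1, so u(η,σ) = exp(-8σ)sin(4η) + exp(-25σ/2)sin(5η).
Substituting back η = s - 2t, σ = t: w(s,t) = u(s - 2t, t).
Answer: w(s, t) = exp(-8t)sin(4s - 8t) + exp(-25t/2)sin(5s - 10t)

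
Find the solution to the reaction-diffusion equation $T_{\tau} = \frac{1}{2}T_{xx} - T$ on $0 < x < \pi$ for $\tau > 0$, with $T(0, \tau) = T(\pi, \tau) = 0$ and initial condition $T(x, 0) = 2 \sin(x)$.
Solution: Substitute $T = e^{-\tau}u$.
Then $T_{\tau} = e^{-\tau}(u_{\tau} - u)$, $T_{xx} = e^{-\tau}u_{xx}$; substituting and dividing by $e^{-\tau}$, the lower-order terms cancel: $u_{\tau} = \frac{1}{2}u_{xx}$ (standard heat equation).
Data for $u$: $u(x,0) = T(x,0) = 2 \sin(x)$. The boundary conditions carry over: $u(0,\tau) = u(\pi,\tau) = 0$.
Separating variables: $u = \sum c_n e^{-n^2\tau/2} \sin(nx)$. From $u(x,0) = 2 \sin(x)$: $c_1=2$.
So $u(x,\tau) = 2 e^{-\tau/2} \sin(x)$, and $T(x,\tau) = e^{-\tau}u(x,\tau)$.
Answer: $T(x, \tau) = 2 e^{-3 \tau/2} \sin(x)$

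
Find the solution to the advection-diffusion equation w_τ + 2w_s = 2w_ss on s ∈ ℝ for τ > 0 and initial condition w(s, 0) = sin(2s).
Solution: Moving frame: η = s - 2τ, σ = τ, w = u(η,σ), so w_τ = u_σ - 2u_η and w_ss = u_ηη.
Hence w_τ + 2w_s = u_σ and the PDE becomes the heat equation u_σ = 2u_ηη on η ∈ ℝ.
Initial data: u(η,0) = w(η,0) = sin(2η). Each mode sin(nη) decays as exp(-2n²σ) on ℝ, so u(η,σ) = Σ c_n exp(-2n²σ) sin(nη) with c_2=1: u(η,σ) = exp(-8σ)sin(2η).
Substituting back: w(s,τ) = u(s - 2τ, τ).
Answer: w(s, τ) = exp(-8τ)sin(2s - 4τ)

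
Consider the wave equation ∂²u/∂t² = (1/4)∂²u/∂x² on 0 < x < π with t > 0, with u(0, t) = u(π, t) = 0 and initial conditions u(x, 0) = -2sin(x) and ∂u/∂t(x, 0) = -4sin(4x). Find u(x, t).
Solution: Separating variables: u = Σ [A_n cos(ω_n t) + B_n sin(ω_n t)] sin(nx), ω_n = n/2. From ICs (B_n = velocity coefficient / ω_n): A_1=-2, B_4=-2.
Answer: u(x, t) = -2sin(2t)sin(4x) - 2sin(x)cos(t/2)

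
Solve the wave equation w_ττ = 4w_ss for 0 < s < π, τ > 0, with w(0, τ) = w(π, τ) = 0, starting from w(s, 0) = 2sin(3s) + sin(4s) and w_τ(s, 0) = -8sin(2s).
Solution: Separating variables: w = Σ [A_n cos(ω_n τ) + B_n sin(ω_n τ)] sin(ns), ω_n = 2n. From ICs (B_n = velocity coefficient / ω_n): A_3=2, A_4=1, B_2=-2.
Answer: w(s, τ) = -2sin(2s)sin(4τ) + 2sin(3s)cos(6τ) + sin(4s)cos(8τ)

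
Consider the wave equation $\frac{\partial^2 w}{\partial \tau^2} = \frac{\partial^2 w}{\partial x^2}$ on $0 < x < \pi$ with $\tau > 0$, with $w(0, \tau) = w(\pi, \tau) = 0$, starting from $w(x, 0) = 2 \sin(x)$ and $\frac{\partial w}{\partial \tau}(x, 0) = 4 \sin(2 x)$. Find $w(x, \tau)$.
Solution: Separating variables: $w = \sum [A_n \cos(\omega_n \tau) + B_n \sin(\omega_n \tau)] \sin(nx)$, $\omega_n = n$. From ICs ($B_n$ = velocity coefficient / $\omega_n$): $A_1=2, B_2=2$.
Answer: $w(x, \tau) = 2 \sin(2 \tau) \sin(2 x) + 2 \sin(x) \cos(\tau)$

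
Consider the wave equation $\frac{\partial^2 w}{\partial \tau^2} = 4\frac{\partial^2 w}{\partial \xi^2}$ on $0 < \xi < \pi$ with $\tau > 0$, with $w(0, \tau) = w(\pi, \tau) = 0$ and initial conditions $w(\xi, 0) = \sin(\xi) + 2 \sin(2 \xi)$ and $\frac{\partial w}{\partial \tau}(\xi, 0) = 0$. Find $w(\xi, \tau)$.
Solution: Separating variables: $w = \sum [A_n \cos(\omega_n \tau) + B_n \sin(\omega_n \tau)] \sin(n\xi)$, $\omega_n = 2n$. From ICs: $A_1=1, A_2=2$.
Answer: $w(\xi, \tau) = \sin(\xi) \cos(2 \tau) + 2 \sin(2 \xi) \cos(4 \tau)$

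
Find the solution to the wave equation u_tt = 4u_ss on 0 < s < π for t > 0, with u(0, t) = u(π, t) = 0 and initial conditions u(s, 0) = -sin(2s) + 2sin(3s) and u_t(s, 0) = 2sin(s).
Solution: Separating variables: u = Σ [A_n cos(ω_n t) + B_n sin(ω_n t)] sin(ns), ω_n = 2n. From ICs (B_n = velocity coefficient / ω_n): A_2=-1, A_3=2, B_1=1.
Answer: u(s, t) = sin(s)sin(2t) - sin(2s)cos(4t) + 2sin(3s)cos(6t)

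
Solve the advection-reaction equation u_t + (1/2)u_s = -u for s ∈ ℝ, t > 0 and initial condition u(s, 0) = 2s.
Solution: Substitute u = exp(-t)w, i.e. w = exp(t)u.
By the product rule, u_t = exp(-t)(w_t - w), u_s = exp(-t)w_s.
Substituting into the PDE and dividing by exp(-t): w_t - w + (1/2)w_s = -w.
The lower-order terms cancel, leaving the standard advection equation w_t + (1/2)w_s = 0.
Initial data for w: w(s,0) = u(s,0) = 2s.
Solve for w:
  By method of characteristics (waves move right with speed 1/2):
  Along characteristics s - (1/2)t = const, w is constant, so w(s,t) = f(s - (1/2)t) with f = w(·, 0).
Hence w(s,t) = 2s - t.
Transform back: u(s,t) = exp(-t)w(s,t).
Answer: u(s, t) = 2sexp(-t) - texp(-t)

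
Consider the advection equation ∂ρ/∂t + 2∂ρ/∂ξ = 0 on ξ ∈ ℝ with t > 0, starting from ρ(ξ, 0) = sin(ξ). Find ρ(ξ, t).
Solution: By characteristics (dξ/dt = 2), ρ(ξ,t) = f(ξ - 2t) with f = ρ(·, 0).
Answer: ρ(ξ, t) = -sin(2t - ξ)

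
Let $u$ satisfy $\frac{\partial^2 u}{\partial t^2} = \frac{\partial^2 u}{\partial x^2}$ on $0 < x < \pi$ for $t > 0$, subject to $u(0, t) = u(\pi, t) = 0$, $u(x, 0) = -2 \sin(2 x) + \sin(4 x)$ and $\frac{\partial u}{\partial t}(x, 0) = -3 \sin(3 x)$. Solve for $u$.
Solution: Separating variables: $u = \sum [A_n \cos(\omega_n t) + B_n \sin(\omega_n t)] \sin(nx)$, $\omega_n = n$. From ICs ($B_n$ = velocity coefficient / $\omega_n$): $A_2=-2, A_4=1, B_3=-1$.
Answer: $u(x, t) = - \sin(3 t) \sin(3 x) - 2 \sin(2 x) \cos(2 t) + \sin(4 x) \cos(4 t)$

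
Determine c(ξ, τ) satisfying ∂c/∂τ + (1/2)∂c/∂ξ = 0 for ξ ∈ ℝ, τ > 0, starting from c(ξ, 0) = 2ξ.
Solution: By characteristics (dξ/dτ = 1/2), c(ξ,τ) = f(ξ - (1/2)τ) with f = c(·, 0).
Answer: c(ξ, τ) = 2ξ - τ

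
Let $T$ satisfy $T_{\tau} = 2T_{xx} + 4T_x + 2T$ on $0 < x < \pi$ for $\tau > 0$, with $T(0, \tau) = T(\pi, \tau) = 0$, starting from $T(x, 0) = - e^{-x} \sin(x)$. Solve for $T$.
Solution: Substitute $T = e^{-x}u$.
Then $T_x = e^{-x}(u_x - u)$, $T_{xx} = e^{-x}(u_{xx} - 2u_x + u)$, $T_{\tau} = e^{-x}u_{\tau}$; substituting and dividing by $e^{-x}$, the lower-order terms cancel: $u_{\tau} = 2u_{xx}$ (standard heat equation).
Data for $u$: $u(x,0) = e^{x}T(x,0) = - \sin(x)$. The boundary conditions carry over: $u(0,\tau) = u(\pi,\tau) = 0$.
Separating variables: $u = \sum c_n e^{-2n^2\tau} \sin(nx)$. From $u(x,0) = - \sin(x)$: $c_1=-1$.
So $u(x,\tau) = - e^{-2 \tau} \sin(x)$, and $T(x,\tau) = e^{-x}u(x,\tau)$.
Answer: $T(x, \tau) = - e^{-2 \tau} e^{-x} \sin(x)$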